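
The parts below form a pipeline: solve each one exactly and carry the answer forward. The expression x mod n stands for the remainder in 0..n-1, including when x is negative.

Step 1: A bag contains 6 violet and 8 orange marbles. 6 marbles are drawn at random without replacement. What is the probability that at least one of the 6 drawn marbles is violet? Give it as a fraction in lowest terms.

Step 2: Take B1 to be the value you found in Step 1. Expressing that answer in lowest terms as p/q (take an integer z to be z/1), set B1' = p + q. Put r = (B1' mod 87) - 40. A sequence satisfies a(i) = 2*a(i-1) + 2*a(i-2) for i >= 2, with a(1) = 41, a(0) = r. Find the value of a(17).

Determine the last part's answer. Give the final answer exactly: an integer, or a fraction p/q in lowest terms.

Step 1: total draws C(14,6) = 3003; complement C(8,6) = 28; favorable 3003 - 28 = 2975; P = 425/429; answer 425/429
Step 2: B1 = 425/429; threaded value p + q = 854; r = 31; a(2) = 2*(41) + 2*(31) = 144; iterating: a(2)=144, a(3)=370, a(4)=1028, a(5)=2796, a(6)=7648, a(7)=20888, a(8)=57072, a(9)=155920, a(10)=425984, a(11)=1163808, a(12)=3179584, a(13)=8686784, a(14)=23732736, a(15)=64839040, a(16)=177143552, a(17)=483965184; answer 483965184

483965184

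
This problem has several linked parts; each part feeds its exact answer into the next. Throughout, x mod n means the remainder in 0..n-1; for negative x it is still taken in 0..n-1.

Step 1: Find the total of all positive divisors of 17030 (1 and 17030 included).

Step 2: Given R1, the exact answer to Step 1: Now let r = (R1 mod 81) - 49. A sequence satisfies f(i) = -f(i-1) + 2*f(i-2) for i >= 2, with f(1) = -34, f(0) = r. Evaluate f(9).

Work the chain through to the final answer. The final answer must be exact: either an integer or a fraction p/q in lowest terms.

Step 1: 17030 = 2 * 5 * 13 * 131; sigma = (1 + 2) * (1 + 5) * (1 + 13) * (1 + 131) = 3 * 6 * 14 * 132 = 33264; answer 33264
Step 2: R1 = 33264; r = 5; f(2) = -1*(-34) + 2*(5) = 44; iterating: f(2)=44, f(3)=-112, f(4)=200, f(5)=-424, f(6)=824, f(7)=-1672, f(8)=3320, f(9)=-6664; answer -6664

-6664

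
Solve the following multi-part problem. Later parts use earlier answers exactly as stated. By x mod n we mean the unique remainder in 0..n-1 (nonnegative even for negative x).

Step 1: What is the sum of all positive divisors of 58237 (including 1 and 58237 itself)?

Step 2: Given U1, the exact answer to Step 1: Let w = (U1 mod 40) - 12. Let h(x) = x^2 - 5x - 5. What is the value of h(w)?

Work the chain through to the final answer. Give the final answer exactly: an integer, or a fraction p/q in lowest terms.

541

Step 1: 58237 is prime, so its only divisors are 1 and 58237; sigma = 1 + 58237 = 58238; answer 58238
Step 2: U1 = 58238; w = 26; 1*(26)^2 - 5*(26)^1 - 5 = (676) + (-130) + (-5) = 541; answer 541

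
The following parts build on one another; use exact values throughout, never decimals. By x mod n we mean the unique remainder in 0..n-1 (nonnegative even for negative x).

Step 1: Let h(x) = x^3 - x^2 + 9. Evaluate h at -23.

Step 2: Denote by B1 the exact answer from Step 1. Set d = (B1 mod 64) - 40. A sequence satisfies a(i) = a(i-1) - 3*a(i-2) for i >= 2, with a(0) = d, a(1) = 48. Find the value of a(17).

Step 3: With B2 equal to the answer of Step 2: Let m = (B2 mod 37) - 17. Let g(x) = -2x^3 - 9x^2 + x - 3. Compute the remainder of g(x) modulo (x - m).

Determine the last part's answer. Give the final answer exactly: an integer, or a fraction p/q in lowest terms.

Step 1: 1*(-23)^3 - 1*(-23)^2 + 9 = (-12167) + (-529) + (9) = -12687; answer -12687
Step 2: B1 = -12687; d = 9; a(2) = 1*(48) - 3*(9) = 21; iterating: a(2)=21, a(3)=-123, a(4)=-186, a(5)=183, a(6)=741, a(7)=192, a(8)=-2031, a(9)=-2607, a(10)=3486, a(11)=11307, a(12)=849, a(13)=-33072, a(14)=-35619, a(15)=63597, a(16)=170454, a(17)=-20337; answer -20337
Step 3: B2 = -20337; m = -4; remainder = value at the root: -2*(-4)^3 - 9*(-4)^2 + 1*(-4)^1 - 3 = (128) + (-144) + (-4) + (-3) = -23; answer -23

-23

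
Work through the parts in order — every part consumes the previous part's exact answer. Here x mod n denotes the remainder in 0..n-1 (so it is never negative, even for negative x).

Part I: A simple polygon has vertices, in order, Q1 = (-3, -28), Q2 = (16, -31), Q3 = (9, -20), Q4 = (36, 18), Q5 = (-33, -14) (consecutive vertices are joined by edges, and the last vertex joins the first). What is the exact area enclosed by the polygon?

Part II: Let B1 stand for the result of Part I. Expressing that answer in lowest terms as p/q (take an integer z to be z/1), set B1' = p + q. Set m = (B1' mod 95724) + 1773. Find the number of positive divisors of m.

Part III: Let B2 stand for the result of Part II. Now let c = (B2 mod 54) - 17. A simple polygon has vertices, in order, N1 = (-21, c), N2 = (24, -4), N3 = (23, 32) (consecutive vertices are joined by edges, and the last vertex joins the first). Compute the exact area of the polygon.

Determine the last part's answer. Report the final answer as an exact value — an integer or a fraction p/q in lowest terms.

Part I: cross terms: (-3*-31 - 16*-28)=541, (16*-20 - 9*-31)=-41, (9*18 - 36*-20)=882, (36*-14 - -33*18)=90, (-33*-28 - -3*-14)=882; twice the area = |2354| = 2354; area = 1177; answer 1177
Part II: B1 = 1177; threaded value p + q = 1178; m = 2951; 2951 = 13 * 227; number of divisors = (1+1) * (1+1) = 4; answer 4
Part III: B2 = 4; c = -13; cross terms: (-21*-4 - 24*-13)=396, (24*32 - 23*-4)=860, (23*-13 - -21*32)=373; twice the area = |1629| = 1629; area = 1629/2; answer 1629/2

1629/2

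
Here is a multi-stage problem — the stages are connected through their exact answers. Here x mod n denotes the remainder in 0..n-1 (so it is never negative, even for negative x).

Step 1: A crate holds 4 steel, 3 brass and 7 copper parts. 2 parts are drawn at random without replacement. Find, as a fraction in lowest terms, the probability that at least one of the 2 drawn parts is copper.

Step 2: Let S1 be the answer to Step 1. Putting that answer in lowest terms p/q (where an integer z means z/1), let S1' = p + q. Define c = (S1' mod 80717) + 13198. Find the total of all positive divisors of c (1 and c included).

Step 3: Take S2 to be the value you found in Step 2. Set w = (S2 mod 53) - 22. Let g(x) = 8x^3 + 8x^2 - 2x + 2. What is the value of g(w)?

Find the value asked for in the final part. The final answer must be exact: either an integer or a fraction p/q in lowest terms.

284

Step 1: total draws C(14,2) = 91; complement C(7,2) = 21; favorable 91 - 21 = 70; P = 10/13; answer 10/13
Step 2: S1 = 10/13; threaded value p + q = 23; c = 13221; 13221 = 3^2 * 13 * 113; sigma = (1 + 3 + 9) * (1 + 13) * (1 + 113) = 13 * 14 * 114 = 20748; answer 20748
Step 3: S2 = 20748; w = 3; 8*(3)^3 + 8*(3)^2 - 2*(3)^1 + 2 = (216) + (72) + (-6) + (2) = 284; answer 284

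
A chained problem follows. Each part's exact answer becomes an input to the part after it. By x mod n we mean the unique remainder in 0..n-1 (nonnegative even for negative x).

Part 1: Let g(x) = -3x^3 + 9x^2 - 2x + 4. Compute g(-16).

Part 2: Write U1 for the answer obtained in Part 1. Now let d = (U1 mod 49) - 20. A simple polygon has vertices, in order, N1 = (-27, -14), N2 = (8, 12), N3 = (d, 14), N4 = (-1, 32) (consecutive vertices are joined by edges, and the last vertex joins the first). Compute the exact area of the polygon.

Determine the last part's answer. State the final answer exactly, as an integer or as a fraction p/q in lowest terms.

456

Part 1: -3*(-16)^3 + 9*(-16)^2 - 2*(-16)^1 + 4 = (12288) + (2304) + (32) + (4) = 14628; answer 14628
Part 2: U1 = 14628; d = 6; cross terms: (-27*12 - 8*-14)=-212, (8*14 - 6*12)=40, (6*32 - -1*14)=206, (-1*-14 - -27*32)=878; twice the area = |912| = 912; area = 456; answer 456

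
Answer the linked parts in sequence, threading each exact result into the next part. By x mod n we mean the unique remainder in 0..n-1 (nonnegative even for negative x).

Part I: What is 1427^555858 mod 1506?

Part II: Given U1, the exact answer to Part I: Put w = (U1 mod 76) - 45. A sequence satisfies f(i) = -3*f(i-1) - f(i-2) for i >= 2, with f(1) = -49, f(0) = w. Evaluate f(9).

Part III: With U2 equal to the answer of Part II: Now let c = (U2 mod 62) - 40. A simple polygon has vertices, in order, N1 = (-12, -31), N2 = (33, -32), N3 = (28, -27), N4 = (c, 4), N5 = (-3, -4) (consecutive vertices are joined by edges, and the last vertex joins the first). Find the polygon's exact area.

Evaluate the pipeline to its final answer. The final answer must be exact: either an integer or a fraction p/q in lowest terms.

Part I: squarings mod 1506: 1427^1=1427, 1427^2=217, 1427^4=403, 1427^8=1267, 1427^16=1399, 1427^32=907, 1427^64=373, 1427^128=577, 1427^256=103, 1427^512=67, 1427^1024=1477, 1427^2048=841, 1427^4096=967, 1427^8192=1369, 1427^16384=697, 1427^32768=877, 1427^65536=1069, 1427^131072=1213, 1427^262144=7, 1427^524288=49; 1427^555858 = 1427^2 * 1427^16 * 1427^64 * 1427^256 * 1427^512 * 1427^2048 * 1427^4096 * 1427^8192 * 1427^16384 * 1427^524288 = 31 (mod 1506); answer 31
Part II: U1 = 31; w = -14; f(2) = -3*(-49) - 1*(-14) = 161; iterating: f(2)=161, f(3)=-434, f(4)=1141, f(5)=-2989, f(6)=7826, f(7)=-20489, f(8)=53641, f(9)=-140434; answer -140434
Part III: U2 = -140434; c = 18; cross terms: (-12*-32 - 33*-31)=1407, (33*-27 - 28*-32)=5, (28*4 - 18*-27)=598, (18*-4 - -3*4)=-60, (-3*-31 - -12*-4)=45; twice the area = |1995| = 1995; area = 1995/2; answer 1995/2

1995/2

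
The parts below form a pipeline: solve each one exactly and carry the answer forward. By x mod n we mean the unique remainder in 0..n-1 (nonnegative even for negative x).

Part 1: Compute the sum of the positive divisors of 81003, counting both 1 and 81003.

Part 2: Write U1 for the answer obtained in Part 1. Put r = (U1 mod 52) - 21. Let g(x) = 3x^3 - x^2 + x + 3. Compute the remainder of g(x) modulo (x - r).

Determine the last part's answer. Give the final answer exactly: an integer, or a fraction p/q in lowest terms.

-2

Part 1: 81003 = 3 * 13 * 31 * 67; sigma = (1 + 3) * (1 + 13) * (1 + 31) * (1 + 67) = 4 * 14 * 32 * 68 = 121856; answer 121856
Part 2: U1 = 121856; r = -1; remainder = value at the root: 3*(-1)^3 - 1*(-1)^2 + 1*(-1)^1 + 3 = (-3) + (-1) + (-1) + (3) = -2; answer -2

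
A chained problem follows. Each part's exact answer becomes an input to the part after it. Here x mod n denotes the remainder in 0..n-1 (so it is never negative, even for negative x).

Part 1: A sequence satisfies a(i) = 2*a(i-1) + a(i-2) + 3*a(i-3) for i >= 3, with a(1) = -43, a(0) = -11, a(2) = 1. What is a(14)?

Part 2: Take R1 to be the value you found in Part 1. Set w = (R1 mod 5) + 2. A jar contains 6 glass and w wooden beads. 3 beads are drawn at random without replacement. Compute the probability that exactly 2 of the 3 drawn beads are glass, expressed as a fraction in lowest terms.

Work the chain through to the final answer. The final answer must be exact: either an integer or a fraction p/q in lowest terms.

Part 1: a(3) = 2*(1) + 1*(-43) + 3*(-11) = -74; iterating: a(3)=-74, a(4)=-276, a(5)=-623, a(6)=-1744, a(7)=-4939, a(8)=-13491, a(9)=-37153, a(10)=-102614, a(11)=-282854, a(12)=-779781, a(13)=-2150258, a(14)=-5928859; answer -5928859
Part 2: R1 = -5928859; w = 3; total draws C(9,3) = 84; favorable C(6,2)*C(3,1) = 45; P = 15/28; answer 15/28

15/28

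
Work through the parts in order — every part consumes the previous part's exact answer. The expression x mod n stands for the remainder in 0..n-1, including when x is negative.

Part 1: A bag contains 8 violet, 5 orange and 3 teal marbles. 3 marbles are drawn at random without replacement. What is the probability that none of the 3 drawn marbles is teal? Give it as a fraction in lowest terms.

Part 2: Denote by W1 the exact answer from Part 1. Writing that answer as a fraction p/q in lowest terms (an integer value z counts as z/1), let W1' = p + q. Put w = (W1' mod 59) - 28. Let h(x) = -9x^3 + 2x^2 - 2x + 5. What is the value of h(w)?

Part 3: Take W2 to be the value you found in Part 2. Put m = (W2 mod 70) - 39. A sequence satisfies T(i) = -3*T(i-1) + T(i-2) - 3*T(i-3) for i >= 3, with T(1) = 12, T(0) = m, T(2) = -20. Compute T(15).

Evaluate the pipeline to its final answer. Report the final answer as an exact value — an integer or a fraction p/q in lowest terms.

207806376

Part 1: total draws C(16,3) = 560; favorable C(13,3) = 286; P = 143/280; answer 143/280
Part 2: W1 = 143/280; threaded value p + q = 423; w = -18; -9*(-18)^3 + 2*(-18)^2 - 2*(-18)^1 + 5 = (52488) + (648) + (36) + (5) = 53177; answer 53177
Part 3: W2 = 53177; m = 8; T(3) = -3*(-20) + 1*(12) - 3*(8) = 48; iterating: T(3)=48, T(4)=-200, T(5)=708, T(6)=-2468, T(7)=8712, T(8)=-30728, T(9)=108300, T(10)=-381764, T(11)=1345776, T(12)=-4743992, T(13)=16723044, T(14)=-58950452, T(15)=207806376; answer 207806376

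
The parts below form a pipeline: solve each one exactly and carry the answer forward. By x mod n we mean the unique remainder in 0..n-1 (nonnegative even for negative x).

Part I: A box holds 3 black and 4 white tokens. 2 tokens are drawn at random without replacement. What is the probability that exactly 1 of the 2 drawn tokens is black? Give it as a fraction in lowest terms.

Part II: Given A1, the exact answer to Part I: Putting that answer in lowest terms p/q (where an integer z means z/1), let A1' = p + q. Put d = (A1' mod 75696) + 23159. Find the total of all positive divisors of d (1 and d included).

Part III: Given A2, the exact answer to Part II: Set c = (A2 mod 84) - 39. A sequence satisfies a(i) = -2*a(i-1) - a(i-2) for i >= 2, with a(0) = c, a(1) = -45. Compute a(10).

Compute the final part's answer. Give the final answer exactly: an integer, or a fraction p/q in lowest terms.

Part I: total draws C(7,2) = 21; favorable C(3,1)*C(4,1) = 12; P = 4/7; answer 4/7
Part II: A1 = 4/7; threaded value p + q = 11; d = 23170; 23170 = 2 * 5 * 7 * 331; sigma = (1 + 2) * (1 + 5) * (1 + 7) * (1 + 331) = 3 * 6 * 8 * 332 = 47808; answer 47808
Part III: A2 = 47808; c = -27; a(2) = -2*(-45) - 1*(-27) = 117; iterating: a(2)=117, a(3)=-189, a(4)=261, a(5)=-333, a(6)=405, a(7)=-477, a(8)=549, a(9)=-621, a(10)=693; answer 693

693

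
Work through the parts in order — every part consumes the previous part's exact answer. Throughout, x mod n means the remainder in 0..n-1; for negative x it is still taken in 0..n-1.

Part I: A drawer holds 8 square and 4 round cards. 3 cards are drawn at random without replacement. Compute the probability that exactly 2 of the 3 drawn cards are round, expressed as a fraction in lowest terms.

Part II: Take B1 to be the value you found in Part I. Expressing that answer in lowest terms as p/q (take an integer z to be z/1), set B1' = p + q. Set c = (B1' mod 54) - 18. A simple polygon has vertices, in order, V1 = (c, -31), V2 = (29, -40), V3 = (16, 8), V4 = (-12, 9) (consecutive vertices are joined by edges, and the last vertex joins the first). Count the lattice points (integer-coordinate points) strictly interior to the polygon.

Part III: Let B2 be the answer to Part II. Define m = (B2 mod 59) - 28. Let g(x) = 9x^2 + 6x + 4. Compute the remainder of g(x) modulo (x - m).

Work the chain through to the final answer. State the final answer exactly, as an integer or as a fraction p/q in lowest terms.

Part I: total draws C(12,3) = 220; favorable C(4,2)*C(8,1) = 48; P = 12/55; answer 12/55
Part II: B1 = 12/55; threaded value p + q = 67; c = -5; cross terms: (-5*-40 - 29*-31)=1099, (29*8 - 16*-40)=872, (16*9 - -12*8)=240, (-12*-31 - -5*9)=417; twice the area = |2628| = 2628; area = 1314; boundary points = 1 + 1 + 1 + 1 = 4; strictly interior points = area - boundary/2 + 1 = 1313; answer 1313
Part III: B2 = 1313; m = -13; remainder = value at the root: 9*(-13)^2 + 6*(-13)^1 + 4 = (1521) + (-78) + (4) = 1447; answer 1447

1447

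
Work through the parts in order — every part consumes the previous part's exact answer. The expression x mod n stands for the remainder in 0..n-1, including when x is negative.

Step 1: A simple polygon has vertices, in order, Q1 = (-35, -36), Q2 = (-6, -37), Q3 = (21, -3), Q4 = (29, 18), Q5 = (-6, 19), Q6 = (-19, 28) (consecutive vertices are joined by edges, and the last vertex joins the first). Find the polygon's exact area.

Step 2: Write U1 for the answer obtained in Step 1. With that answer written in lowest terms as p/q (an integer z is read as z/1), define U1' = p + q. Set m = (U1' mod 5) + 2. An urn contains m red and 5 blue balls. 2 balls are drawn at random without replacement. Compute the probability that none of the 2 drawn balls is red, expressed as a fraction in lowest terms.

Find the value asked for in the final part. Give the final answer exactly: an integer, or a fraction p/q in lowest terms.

5/18

Step 1: cross terms: (-35*-37 - -6*-36)=1079, (-6*-3 - 21*-37)=795, (21*18 - 29*-3)=465, (29*19 - -6*18)=659, (-6*28 - -19*19)=193, (-19*-36 - -35*28)=1664; twice the area = |4855| = 4855; area = 4855/2; answer 4855/2
Step 2: U1 = 4855/2; threaded value p + q = 4857; m = 4; total draws C(9,2) = 36; favorable C(5,2) = 10; P = 5/18; answer 5/18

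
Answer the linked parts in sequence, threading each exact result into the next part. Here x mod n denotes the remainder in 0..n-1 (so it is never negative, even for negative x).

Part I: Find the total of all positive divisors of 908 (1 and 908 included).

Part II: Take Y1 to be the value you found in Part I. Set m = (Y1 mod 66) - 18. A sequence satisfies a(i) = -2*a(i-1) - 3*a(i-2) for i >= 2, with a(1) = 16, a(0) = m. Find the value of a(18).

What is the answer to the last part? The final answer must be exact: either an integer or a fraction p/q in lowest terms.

148498

Part I: 908 = 2^2 * 227; sigma = (1 + 2 + 4) * (1 + 227) = 7 * 228 = 1596; answer 1596
Part II: Y1 = 1596; m = -6; a(2) = -2*(16) - 3*(-6) = -14; iterating: a(2)=-14, a(3)=-20, a(4)=82, a(5)=-104, a(6)=-38, a(7)=388, a(8)=-662, a(9)=160, a(10)=1666, a(11)=-3812, a(12)=2626, a(13)=6184, a(14)=-20246, a(15)=21940, a(16)=16858, a(17)=-99536, a(18)=148498; answer 148498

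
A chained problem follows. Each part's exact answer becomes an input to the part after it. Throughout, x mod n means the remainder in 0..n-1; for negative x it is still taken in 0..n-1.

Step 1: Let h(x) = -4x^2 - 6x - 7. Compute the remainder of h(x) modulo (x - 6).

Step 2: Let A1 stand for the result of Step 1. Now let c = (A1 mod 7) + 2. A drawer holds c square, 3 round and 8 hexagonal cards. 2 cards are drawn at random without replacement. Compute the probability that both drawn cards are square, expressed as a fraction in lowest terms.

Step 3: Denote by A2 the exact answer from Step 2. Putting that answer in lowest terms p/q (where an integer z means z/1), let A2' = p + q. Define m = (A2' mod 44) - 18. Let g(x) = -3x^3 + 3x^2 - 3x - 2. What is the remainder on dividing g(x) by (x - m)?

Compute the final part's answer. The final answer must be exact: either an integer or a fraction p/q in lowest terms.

-19553

Step 1: remainder = value at the root: -4*(6)^2 - 6*(6)^1 - 7 = (-144) + (-36) + (-7) = -187; answer -187
Step 2: A1 = -187; c = 4; total draws C(15,2) = 105; favorable C(4,2) = 6; P = 2/35; answer 2/35
Step 3: A2 = 2/35; threaded value p + q = 37; m = 19; remainder = value at the root: -3*(19)^3 + 3*(19)^2 - 3*(19)^1 - 2 = (-20577) + (1083) + (-57) + (-2) = -19553; answer -19553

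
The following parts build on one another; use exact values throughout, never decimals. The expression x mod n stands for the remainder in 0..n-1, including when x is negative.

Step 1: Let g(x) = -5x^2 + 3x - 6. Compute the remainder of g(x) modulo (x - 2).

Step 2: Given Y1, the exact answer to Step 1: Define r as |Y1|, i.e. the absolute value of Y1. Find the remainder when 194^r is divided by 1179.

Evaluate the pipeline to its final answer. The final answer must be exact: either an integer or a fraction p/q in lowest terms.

Step 1: remainder = value at the root: -5*(2)^2 + 3*(2)^1 - 6 = (-20) + (6) + (-6) = -20; answer -20
Step 2: Y1 = -20; r = 20; squarings mod 1179: 194^1=194, 194^2=1087, 194^4=211, 194^8=898, 194^16=1147; 194^20 = 194^4 * 194^16 = 322 (mod 1179); answer 322

322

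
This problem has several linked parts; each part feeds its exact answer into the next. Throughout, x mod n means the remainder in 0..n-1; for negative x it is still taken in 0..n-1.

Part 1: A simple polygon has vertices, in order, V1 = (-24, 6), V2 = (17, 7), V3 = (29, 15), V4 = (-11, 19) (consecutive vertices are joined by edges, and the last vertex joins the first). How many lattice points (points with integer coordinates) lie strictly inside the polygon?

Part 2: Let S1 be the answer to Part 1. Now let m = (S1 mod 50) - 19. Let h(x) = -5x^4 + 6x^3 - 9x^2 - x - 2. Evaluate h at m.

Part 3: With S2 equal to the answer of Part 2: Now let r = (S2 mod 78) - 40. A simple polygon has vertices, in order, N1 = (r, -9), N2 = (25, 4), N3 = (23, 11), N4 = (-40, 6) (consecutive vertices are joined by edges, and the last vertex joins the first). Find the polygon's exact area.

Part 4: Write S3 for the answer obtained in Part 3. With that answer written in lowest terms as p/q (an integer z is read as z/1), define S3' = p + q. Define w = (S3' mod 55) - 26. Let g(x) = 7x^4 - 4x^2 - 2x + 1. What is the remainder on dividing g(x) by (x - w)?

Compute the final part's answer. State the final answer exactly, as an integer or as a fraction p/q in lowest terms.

45586

Part 1: cross terms: (-24*7 - 17*6)=-270, (17*15 - 29*7)=52, (29*19 - -11*15)=716, (-11*6 - -24*19)=390; twice the area = |888| = 888; area = 444; boundary points = 1 + 4 + 4 + 13 = 22; strictly interior points = area - boundary/2 + 1 = 434; answer 434
Part 2: S1 = 434; m = 15; -5*(15)^4 + 6*(15)^3 - 9*(15)^2 - 1*(15)^1 - 2 = (-253125) + (20250) + (-2025) + (-15) + (-2) = -234917; answer -234917
Part 3: S2 = -234917; r = -21; cross terms: (-21*4 - 25*-9)=141, (25*11 - 23*4)=183, (23*6 - -40*11)=578, (-40*-9 - -21*6)=486; twice the area = |1388| = 1388; area = 694; answer 694
Part 4: S3 = 694; threaded value p + q = 695; w = 9; remainder = value at the root: 7*(9)^4 - 4*(9)^2 - 2*(9)^1 + 1 = (45927) + (-324) + (-18) + (1) = 45586; answer 45586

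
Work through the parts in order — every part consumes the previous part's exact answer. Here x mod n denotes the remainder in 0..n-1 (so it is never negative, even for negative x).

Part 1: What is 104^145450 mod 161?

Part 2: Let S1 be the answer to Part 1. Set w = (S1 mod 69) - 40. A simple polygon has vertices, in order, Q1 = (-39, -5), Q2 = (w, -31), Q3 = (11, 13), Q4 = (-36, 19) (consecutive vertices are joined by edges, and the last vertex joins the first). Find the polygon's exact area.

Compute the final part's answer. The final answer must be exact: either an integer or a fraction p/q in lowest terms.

Part 1: squarings mod 161: 104^1=104, 104^2=29, 104^4=36, 104^8=8, 104^16=64, 104^32=71, 104^64=50, 104^128=85, 104^256=141, 104^512=78, 104^1024=127, 104^2048=29, 104^4096=36, 104^8192=8, 104^16384=64, 104^32768=71, 104^65536=50, 104^131072=85; 104^145450 = 104^2 * 104^8 * 104^32 * 104^2048 * 104^4096 * 104^8192 * 104^131072 = 8 (mod 161); answer 8
Part 2: S1 = 8; w = -32; cross terms: (-39*-31 - -32*-5)=1049, (-32*13 - 11*-31)=-75, (11*19 - -36*13)=677, (-36*-5 - -39*19)=921; twice the area = |2572| = 2572; area = 1286; answer 1286

1286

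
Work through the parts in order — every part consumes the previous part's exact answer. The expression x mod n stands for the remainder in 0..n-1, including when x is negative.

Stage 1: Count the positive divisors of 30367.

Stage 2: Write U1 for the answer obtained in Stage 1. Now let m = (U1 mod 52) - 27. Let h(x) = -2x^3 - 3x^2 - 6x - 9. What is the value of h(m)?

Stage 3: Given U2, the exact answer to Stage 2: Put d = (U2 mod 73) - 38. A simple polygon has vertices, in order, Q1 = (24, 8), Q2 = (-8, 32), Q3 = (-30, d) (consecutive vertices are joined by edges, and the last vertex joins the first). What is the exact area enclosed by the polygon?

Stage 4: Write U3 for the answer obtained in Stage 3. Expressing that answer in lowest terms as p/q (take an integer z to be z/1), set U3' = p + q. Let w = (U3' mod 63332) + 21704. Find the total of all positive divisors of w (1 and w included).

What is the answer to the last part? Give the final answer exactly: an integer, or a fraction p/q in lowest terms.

Stage 1: 30367 is prime, so its only divisors are 1 and 30367; count = 2; answer 2
Stage 2: U1 = 2; m = -25; -2*(-25)^3 - 3*(-25)^2 - 6*(-25)^1 - 9 = (31250) + (-1875) + (150) + (-9) = 29516; answer 29516
Stage 3: U2 = 29516; d = -14; cross terms: (24*32 - -8*8)=832, (-8*-14 - -30*32)=1072, (-30*8 - 24*-14)=96; twice the area = |2000| = 2000; area = 1000; answer 1000
Stage 4: U3 = 1000; threaded value p + q = 1001; w = 22705; 22705 = 5 * 19 * 239; sigma = (1 + 5) * (1 + 19) * (1 + 239) = 6 * 20 * 240 = 28800; answer 28800

28800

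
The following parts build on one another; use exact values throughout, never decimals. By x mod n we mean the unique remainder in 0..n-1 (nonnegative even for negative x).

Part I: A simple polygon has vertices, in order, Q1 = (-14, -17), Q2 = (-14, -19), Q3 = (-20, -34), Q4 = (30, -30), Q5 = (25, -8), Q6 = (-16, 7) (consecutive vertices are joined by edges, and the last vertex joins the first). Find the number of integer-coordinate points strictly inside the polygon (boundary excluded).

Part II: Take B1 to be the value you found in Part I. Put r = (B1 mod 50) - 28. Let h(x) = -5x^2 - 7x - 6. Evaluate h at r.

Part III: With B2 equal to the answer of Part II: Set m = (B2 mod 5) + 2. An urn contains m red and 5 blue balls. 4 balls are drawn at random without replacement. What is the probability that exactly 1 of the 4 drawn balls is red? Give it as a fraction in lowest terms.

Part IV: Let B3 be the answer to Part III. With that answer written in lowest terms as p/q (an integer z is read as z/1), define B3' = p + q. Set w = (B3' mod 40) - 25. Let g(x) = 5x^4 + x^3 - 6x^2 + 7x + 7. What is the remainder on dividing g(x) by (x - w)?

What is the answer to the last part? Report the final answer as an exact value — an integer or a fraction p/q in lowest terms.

14

Part I: cross terms: (-14*-19 - -14*-17)=28, (-14*-34 - -20*-19)=96, (-20*-30 - 30*-34)=1620, (30*-8 - 25*-30)=510, (25*7 - -16*-8)=47, (-16*-17 - -14*7)=370; twice the area = |2671| = 2671; area = 2671/2; boundary points = 2 + 3 + 2 + 1 + 1 + 2 = 11; strictly interior points = area - boundary/2 + 1 = 1331; answer 1331
Part II: B1 = 1331; r = 3; -5*(3)^2 - 7*(3)^1 - 6 = (-45) + (-21) + (-6) = -72; answer -72
Part III: B2 = -72; m = 5; total draws C(10,4) = 210; favorable C(5,1)*C(5,3) = 50; P = 5/21; answer 5/21
Part IV: B3 = 5/21; threaded value p + q = 26; w = 1; remainder = value at the root: 5*(1)^4 + 1*(1)^3 - 6*(1)^2 + 7*(1)^1 + 7 = (5) + (1) + (-6) + (7) + (7) = 14; answer 14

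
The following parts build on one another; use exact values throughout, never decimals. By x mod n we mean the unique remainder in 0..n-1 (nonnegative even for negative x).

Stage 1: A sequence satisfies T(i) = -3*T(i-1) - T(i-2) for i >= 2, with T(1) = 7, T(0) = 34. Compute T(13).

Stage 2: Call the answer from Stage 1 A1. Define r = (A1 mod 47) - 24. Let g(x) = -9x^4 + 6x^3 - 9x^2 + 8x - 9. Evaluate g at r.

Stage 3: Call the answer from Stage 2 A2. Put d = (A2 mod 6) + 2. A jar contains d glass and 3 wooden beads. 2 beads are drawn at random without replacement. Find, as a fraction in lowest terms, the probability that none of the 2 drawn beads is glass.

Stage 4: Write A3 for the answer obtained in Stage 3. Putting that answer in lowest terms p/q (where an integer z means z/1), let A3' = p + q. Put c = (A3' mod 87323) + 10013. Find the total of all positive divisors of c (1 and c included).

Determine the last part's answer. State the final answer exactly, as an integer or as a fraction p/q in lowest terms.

10296

Stage 1: T(2) = -3*(7) - 1*(34) = -55; iterating: T(2)=-55, T(3)=158, T(4)=-419, T(5)=1099, T(6)=-2878, T(7)=7535, T(8)=-19727, T(9)=51646, T(10)=-135211, T(11)=353987, T(12)=-926750, T(13)=2426263; answer 2426263
Stage 2: A1 = 2426263; r = 5; -9*(5)^4 + 6*(5)^3 - 9*(5)^2 + 8*(5)^1 - 9 = (-5625) + (750) + (-225) + (40) + (-9) = -5069; answer -5069
Stage 3: A2 = -5069; d = 3; total draws C(6,2) = 15; favorable C(3,2) = 3; P = 1/5; answer 1/5
Stage 4: A3 = 1/5; threaded value p + q = 6; c = 10019; 10019 = 43 * 233; sigma = (1 + 43) * (1 + 233) = 44 * 234 = 10296; answer 10296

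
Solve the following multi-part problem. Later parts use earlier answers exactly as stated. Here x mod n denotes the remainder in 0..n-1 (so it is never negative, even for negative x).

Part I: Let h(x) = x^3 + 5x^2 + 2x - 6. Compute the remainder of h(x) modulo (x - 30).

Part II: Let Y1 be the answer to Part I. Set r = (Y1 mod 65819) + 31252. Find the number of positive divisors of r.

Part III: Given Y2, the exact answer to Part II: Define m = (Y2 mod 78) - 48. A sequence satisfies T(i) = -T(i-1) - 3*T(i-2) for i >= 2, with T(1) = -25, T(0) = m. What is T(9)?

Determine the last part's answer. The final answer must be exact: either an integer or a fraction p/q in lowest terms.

Part I: remainder = value at the root: 1*(30)^3 + 5*(30)^2 + 2*(30)^1 - 6 = (27000) + (4500) + (60) + (-6) = 31554; answer 31554
Part II: Y1 = 31554; r = 62806; 62806 = 2 * 31 * 1013; number of divisors = (1+1) * (1+1) * (1+1) = 8; answer 8
Part III: Y2 = 8; m = -40; T(2) = -1*(-25) - 3*(-40) = 145; iterating: T(2)=145, T(3)=-70, T(4)=-365, T(5)=575, T(6)=520, T(7)=-2245, T(8)=685, T(9)=6050; answer 6050

6050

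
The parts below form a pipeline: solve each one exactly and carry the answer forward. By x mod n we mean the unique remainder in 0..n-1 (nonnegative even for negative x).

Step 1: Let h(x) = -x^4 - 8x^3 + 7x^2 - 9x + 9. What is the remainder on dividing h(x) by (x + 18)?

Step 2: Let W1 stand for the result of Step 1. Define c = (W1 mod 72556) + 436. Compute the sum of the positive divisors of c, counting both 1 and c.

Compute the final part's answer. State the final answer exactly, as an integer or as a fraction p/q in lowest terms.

Step 1: remainder = value at the root: -1*(-18)^4 - 8*(-18)^3 + 7*(-18)^2 - 9*(-18)^1 + 9 = (-104976) + (46656) + (2268) + (162) + (9) = -55881; answer -55881
Step 2: W1 = -55881; c = 17111; 17111 = 71 * 241; sigma = (1 + 71) * (1 + 241) = 72 * 242 = 17424; answer 17424

17424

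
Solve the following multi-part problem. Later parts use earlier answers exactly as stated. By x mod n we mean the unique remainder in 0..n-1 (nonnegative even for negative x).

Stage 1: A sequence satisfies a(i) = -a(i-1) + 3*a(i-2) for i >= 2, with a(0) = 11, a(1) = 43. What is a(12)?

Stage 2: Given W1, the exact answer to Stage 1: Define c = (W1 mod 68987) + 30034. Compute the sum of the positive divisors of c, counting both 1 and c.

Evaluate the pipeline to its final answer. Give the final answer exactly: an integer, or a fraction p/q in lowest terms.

Stage 1: a(2) = -1*(43) + 3*(11) = -10; iterating: a(2)=-10, a(3)=139, a(4)=-169, a(5)=586, a(6)=-1093, a(7)=2851, a(8)=-6130, a(9)=14683, a(10)=-33073, a(11)=77122, a(12)=-176341; answer -176341
Stage 2: W1 = -176341; c = 60654; 60654 = 2 * 3 * 11 * 919; sigma = (1 + 2) * (1 + 3) * (1 + 11) * (1 + 919) = 3 * 4 * 12 * 920 = 132480; answer 132480

132480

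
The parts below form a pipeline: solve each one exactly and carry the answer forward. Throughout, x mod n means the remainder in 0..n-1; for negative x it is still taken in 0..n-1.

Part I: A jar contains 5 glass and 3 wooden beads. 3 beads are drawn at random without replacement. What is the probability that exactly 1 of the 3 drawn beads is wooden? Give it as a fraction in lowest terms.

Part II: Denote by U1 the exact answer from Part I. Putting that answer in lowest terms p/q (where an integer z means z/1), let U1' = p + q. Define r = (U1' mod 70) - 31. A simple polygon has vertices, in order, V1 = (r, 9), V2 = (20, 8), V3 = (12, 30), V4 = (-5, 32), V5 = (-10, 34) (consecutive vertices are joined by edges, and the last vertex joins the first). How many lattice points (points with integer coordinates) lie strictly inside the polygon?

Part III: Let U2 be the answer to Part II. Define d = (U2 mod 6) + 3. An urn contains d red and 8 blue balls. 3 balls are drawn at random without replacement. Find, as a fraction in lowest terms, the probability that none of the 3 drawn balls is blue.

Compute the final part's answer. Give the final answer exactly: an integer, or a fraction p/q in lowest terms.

Part I: total draws C(8,3) = 56; favorable C(3,1)*C(5,2) = 30; P = 15/28; answer 15/28
Part II: U1 = 15/28; threaded value p + q = 43; r = 12; cross terms: (12*8 - 20*9)=-84, (20*30 - 12*8)=504, (12*32 - -5*30)=534, (-5*34 - -10*32)=150, (-10*9 - 12*34)=-498; twice the area = |606| = 606; area = 303; boundary points = 1 + 2 + 1 + 1 + 1 = 6; strictly interior points = area - boundary/2 + 1 = 301; answer 301
Part III: U2 = 301; d = 4; total draws C(12,3) = 220; favorable C(4,3) = 4; P = 1/55; answer 1/55

1/55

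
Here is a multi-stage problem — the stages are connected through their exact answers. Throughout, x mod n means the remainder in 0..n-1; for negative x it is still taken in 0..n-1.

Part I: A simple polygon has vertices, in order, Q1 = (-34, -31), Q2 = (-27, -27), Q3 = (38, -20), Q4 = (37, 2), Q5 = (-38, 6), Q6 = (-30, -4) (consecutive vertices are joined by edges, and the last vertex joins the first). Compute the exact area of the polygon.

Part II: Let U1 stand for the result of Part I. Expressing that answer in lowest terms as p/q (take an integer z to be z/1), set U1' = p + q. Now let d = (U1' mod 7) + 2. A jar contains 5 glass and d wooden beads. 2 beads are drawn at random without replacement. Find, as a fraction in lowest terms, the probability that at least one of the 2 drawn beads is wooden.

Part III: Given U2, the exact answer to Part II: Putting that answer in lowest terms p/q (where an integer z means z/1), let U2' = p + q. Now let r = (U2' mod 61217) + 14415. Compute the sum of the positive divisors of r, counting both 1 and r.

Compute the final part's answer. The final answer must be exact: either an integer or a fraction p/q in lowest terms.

Part I: cross terms: (-34*-27 - -27*-31)=81, (-27*-20 - 38*-27)=1566, (38*2 - 37*-20)=816, (37*6 - -38*2)=298, (-38*-4 - -30*6)=332, (-30*-31 - -34*-4)=794; twice the area = |3887| = 3887; area = 3887/2; answer 3887/2
Part II: U1 = 3887/2; threaded value p + q = 3889; d = 6; total draws C(11,2) = 55; complement C(5,2) = 10; favorable 55 - 10 = 45; P = 9/11; answer 9/11
Part III: U2 = 9/11; threaded value p + q = 20; r = 14435; 14435 = 5 * 2887; sigma = (1 + 5) * (1 + 2887) = 6 * 2888 = 17328; answer 17328

17328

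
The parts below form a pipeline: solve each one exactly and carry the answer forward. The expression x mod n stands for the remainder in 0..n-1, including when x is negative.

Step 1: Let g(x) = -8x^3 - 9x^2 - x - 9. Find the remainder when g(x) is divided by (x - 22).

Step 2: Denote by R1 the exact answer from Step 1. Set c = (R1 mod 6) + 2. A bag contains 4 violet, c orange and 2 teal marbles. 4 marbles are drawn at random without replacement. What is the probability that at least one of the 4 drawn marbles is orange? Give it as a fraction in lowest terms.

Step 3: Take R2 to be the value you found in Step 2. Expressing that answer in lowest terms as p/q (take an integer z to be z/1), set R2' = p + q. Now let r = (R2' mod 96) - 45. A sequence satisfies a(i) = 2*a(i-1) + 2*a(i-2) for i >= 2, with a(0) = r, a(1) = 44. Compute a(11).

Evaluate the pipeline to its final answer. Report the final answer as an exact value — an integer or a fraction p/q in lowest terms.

Step 1: remainder = value at the root: -8*(22)^3 - 9*(22)^2 - 1*(22)^1 - 9 = (-85184) + (-4356) + (-22) + (-9) = -89571; answer -89571
Step 2: R1 = -89571; c = 5; total draws C(11,4) = 330; complement C(6,4) = 15; favorable 330 - 15 = 315; P = 21/22; answer 21/22
Step 3: R2 = 21/22; threaded value p + q = 43; r = -2; a(2) = 2*(44) + 2*(-2) = 84; iterating: a(2)=84, a(3)=256, a(4)=680, a(5)=1872, a(6)=5104, a(7)=13952, a(8)=38112, a(9)=104128, a(10)=284480, a(11)=777216; answer 777216

777216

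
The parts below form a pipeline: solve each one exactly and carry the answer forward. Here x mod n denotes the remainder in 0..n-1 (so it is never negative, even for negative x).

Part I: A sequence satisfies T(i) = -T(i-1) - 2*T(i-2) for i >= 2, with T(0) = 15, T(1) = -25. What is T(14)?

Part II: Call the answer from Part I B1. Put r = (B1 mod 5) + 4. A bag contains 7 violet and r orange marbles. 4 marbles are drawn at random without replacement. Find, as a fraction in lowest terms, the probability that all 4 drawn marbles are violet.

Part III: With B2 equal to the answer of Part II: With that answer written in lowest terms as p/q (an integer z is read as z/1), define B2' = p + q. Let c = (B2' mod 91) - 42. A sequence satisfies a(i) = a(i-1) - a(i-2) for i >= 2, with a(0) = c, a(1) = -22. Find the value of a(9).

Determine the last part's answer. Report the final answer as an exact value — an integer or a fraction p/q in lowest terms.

Part I: T(2) = -1*(-25) - 2*(15) = -5; iterating: T(2)=-5, T(3)=55, T(4)=-45, T(5)=-65, T(6)=155, T(7)=-25, T(8)=-285, T(9)=335, T(10)=235, T(11)=-905, T(12)=435, T(13)=1375, T(14)=-2245; answer -2245
Part II: B1 = -2245; r = 4; total draws C(11,4) = 330; favorable C(7,4) = 35; P = 7/66; answer 7/66
Part III: B2 = 7/66; threaded value p + q = 73; c = 31; a(2) = 1*(-22) - 1*(31) = -53; iterating: a(2)=-53, a(3)=-31, a(4)=22, a(5)=53, a(6)=31, a(7)=-22, a(8)=-53, a(9)=-31; answer -31

-31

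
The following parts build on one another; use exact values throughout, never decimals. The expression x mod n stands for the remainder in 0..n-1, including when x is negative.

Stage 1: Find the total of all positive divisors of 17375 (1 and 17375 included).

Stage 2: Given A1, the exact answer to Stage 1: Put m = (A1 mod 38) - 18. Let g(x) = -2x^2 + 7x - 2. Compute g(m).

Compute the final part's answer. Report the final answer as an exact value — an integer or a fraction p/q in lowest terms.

Stage 1: 17375 = 5^3 * 139; sigma = (1 + 5 + 25 + 125) * (1 + 139) = 156 * 140 = 21840; answer 21840
Stage 2: A1 = 21840; m = 10; -2*(10)^2 + 7*(10)^1 - 2 = (-200) + (70) + (-2) = -132; answer -132

-132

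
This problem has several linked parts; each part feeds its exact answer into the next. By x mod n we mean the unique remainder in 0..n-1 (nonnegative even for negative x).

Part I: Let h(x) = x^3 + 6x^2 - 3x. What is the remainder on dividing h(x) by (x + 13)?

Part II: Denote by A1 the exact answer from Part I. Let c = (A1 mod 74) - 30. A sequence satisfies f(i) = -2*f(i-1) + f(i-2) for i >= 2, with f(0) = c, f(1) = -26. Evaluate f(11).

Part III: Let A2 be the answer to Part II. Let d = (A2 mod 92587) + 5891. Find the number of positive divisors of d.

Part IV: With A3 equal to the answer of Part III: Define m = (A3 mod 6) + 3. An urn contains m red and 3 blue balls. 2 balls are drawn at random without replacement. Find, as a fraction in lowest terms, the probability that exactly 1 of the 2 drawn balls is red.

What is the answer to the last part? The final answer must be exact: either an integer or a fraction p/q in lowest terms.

7/15

Part I: remainder = value at the root: 1*(-13)^3 + 6*(-13)^2 - 3*(-13)^1 = (-2197) + (1014) + (39) = -1144; answer -1144
Part II: A1 = -1144; c = 10; f(2) = -2*(-26) + 1*(10) = 62; iterating: f(2)=62, f(3)=-150, f(4)=362, f(5)=-874, f(6)=2110, f(7)=-5094, f(8)=12298, f(9)=-29690, f(10)=71678, f(11)=-173046; answer -173046
Part III: A2 = -173046; d = 18019; 18019 = 37 * 487; number of divisors = (1+1) * (1+1) = 4; answer 4
Part IV: A3 = 4; m = 7; total draws C(10,2) = 45; favorable C(7,1)*C(3,1) = 21; P = 7/15; answer 7/15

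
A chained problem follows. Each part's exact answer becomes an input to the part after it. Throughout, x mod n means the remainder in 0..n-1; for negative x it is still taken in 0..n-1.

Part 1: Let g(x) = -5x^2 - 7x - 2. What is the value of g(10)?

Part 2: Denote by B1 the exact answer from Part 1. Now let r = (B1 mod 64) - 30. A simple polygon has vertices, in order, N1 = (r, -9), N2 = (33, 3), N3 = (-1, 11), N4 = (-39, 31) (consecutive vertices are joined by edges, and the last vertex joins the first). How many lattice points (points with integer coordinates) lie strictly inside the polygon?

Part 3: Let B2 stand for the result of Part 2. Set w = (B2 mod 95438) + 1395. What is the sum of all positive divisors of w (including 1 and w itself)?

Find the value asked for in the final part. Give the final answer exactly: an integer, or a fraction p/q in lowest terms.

Part 1: -5*(10)^2 - 7*(10)^1 - 2 = (-500) + (-70) + (-2) = -572; answer -572
Part 2: B1 = -572; r = -26; cross terms: (-26*3 - 33*-9)=219, (33*11 - -1*3)=366, (-1*31 - -39*11)=398, (-39*-9 - -26*31)=1157; twice the area = |2140| = 2140; area = 1070; boundary points = 1 + 2 + 2 + 1 = 6; strictly interior points = area - boundary/2 + 1 = 1068; answer 1068
Part 3: B2 = 1068; w = 2463; 2463 = 3 * 821; sigma = (1 + 3) * (1 + 821) = 4 * 822 = 3288; answer 3288

3288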